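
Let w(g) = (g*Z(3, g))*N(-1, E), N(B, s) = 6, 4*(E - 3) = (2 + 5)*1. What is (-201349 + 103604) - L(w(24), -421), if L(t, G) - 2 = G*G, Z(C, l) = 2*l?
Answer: -274988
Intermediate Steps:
E = 19/4 (E = 3 + ((2 + 5)*1)/4 = 3 + (7*1)/4 = 3 + (¼)*7 = 3 + 7/4 = 19/4 ≈ 4.7500)
w(g) = 12*g² (w(g) = (g*(2*g))*6 = (2*g²)*6 = 12*g²)
L(t, G) = 2 + G² (L(t, G) = 2 + G*G = 2 + G²)
(-201349 + 103604) - L(w(24), -421) = (-201349 + 103604) - (2 + (-421)²) = -97745 - (2 + 177241) = -97745 - 1*177243 = -97745 - 177243 = -274988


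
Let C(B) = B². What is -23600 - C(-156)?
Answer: -47936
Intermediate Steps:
-23600 - C(-156) = -23600 - 1*(-156)² = -23600 - 1*24336 = -23600 - 24336 = -47936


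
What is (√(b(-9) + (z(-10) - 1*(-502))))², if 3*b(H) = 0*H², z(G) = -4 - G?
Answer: 508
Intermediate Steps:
b(H) = 0 (b(H) = (0*H²)/3 = (⅓)*0 = 0)
(√(b(-9) + (z(-10) - 1*(-502))))² = (√(0 + ((-4 - 1*(-10)) - 1*(-502))))² = (√(0 + ((-4 + 10) + 502)))² = (√(0 + (6 + 502)))² = (√(0 + 508))² = (√508)² = (2*√127)² = 508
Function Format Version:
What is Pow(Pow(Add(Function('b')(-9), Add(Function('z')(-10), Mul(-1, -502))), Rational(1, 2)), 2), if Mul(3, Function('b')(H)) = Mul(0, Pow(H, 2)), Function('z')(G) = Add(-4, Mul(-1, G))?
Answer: 508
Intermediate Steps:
Function('b')(H) = 0 (Function('b')(H) = Mul(Rational(1, 3), Mul(0, Pow(H, 2))) = Mul(Rational(1, 3), 0) = 0)
Pow(Pow(Add(Function('b')(-9), Add(Function('z')(-10), Mul(-1, -502))), Rational(1, 2)), 2) = Pow(Pow(Add(0, Add(Add(-4, Mul(-1, -10)), Mul(-1, -502))), Rational(1, 2)), 2) = Pow(Pow(Add(0, Add(Add(-4, 10), 502)), Rational(1, 2)), 2) = Pow(Pow(Add(0, Add(6, 502)), Rational(1, 2)), 2) = Pow(Pow(Add(0, 508), Rational(1, 2)), 2) = Pow(Pow(508, Rational(1, 2)), 2) = Pow(Mul(2, Pow(127, Rational(1, 2))), 2) = 508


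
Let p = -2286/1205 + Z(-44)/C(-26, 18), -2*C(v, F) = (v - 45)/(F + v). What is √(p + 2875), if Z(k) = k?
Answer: √21102708749645/85555 ≈ 53.694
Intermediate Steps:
C(v, F) = -(-45 + v)/(2*(F + v)) (C(v, F) = -(v - 45)/(2*(F + v)) = -(-45 + v)/(2*(F + v)))
p = 686014/85555 (p = -2286/1205 - 44*2*(18 - 26)/(45 - 1*(-26)) = -2286*1/1205 - 44*(-16/(45 + 26)) = -2286/1205 - 44/((½)*(-⅛)*71) = -2286/1205 - 44/(-71/16) = -2286/1205 - 44*(-16/71) = -2286/1205 + 704/71 = 686014/85555 ≈ 8.0184)
√(p + 2875) = √(686014/85555 + 2875) = √(246656639/85555) = √21102708749645/85555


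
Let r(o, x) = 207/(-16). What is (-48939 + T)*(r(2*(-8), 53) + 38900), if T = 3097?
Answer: -14261285753/8 ≈ -1.7827e+9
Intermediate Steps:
r(o, x) = -207/16 (r(o, x) = 207*(-1/16) = -207/16)
(-48939 + T)*(r(2*(-8), 53) + 38900) = (-48939 + 3097)*(-207/16 + 38900) = -45842*622193/16 = -14261285753/8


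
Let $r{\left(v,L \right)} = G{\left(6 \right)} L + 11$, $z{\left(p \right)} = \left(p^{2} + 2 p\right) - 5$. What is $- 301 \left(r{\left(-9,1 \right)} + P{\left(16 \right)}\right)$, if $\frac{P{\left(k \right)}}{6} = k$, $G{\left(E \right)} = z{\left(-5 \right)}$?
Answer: $-35217$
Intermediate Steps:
$z{\left(p \right)} = -5 + p^{2} + 2 p$
$G{\left(E \right)} = 10$ ($G{\left(E \right)} = -5 + \left(-5\right)^{2} + 2 \left(-5\right) = -5 + 25 - 10 = 10$)
$P{\left(k \right)} = 6 k$
$r{\left(v,L \right)} = 11 + 10 L$ ($r{\left(v,L \right)} = 10 L + 11 = 11 + 10 L$)
$- 301 \left(r{\left(-9,1 \right)} + P{\left(16 \right)}\right) = - 301 \left(\left(11 + 10 \cdot 1\right) + 6 \cdot 16\right) = - 301 \left(\left(11 + 10\right) + 96\right) = - 301 \left(21 + 96\right) = \left(-301\right) 117 = -35217$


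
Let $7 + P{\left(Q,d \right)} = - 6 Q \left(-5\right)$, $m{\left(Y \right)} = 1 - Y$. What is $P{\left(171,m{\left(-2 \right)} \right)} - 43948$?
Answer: $-38825$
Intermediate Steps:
$P{\left(Q,d \right)} = -7 + 30 Q$ ($P{\left(Q,d \right)} = -7 + - 6 Q \left(-5\right) = -7 + 30 Q$)
$P{\left(171,m{\left(-2 \right)} \right)} - 43948 = \left(-7 + 30 \cdot 171\right) - 43948 = \left(-7 + 5130\right) - 43948 = 5123 - 43948 = -38825$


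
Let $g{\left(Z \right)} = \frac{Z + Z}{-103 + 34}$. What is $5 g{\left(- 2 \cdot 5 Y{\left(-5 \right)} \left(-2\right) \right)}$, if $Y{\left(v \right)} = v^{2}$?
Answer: $- \frac{5000}{69} \approx -72.464$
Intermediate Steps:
$g{\left(Z \right)} = - \frac{2 Z}{69}$ ($g{\left(Z \right)} = \frac{2 Z}{-69} = 2 Z \left(- \frac{1}{69}\right) = - \frac{2 Z}{69}$)
$5 g{\left(- 2 \cdot 5 Y{\left(-5 \right)} \left(-2\right) \right)} = 5 \left(- \frac{2 - 2 \cdot 5 \left(-5\right)^{2} \left(-2\right)}{69}\right) = 5 \left(- \frac{2 - 2 \cdot 5 \cdot 25 \left(-2\right)}{69}\right) = 5 \left(- \frac{2 \left(-2\right) 125 \left(-2\right)}{69}\right) = 5 \left(- \frac{2 \left(\left(-250\right) \left(-2\right)\right)}{69}\right) = 5 \left(\left(- \frac{2}{69}\right) 500\right) = 5 \left(- \frac{1000}{69}\right) = - \frac{5000}{69}$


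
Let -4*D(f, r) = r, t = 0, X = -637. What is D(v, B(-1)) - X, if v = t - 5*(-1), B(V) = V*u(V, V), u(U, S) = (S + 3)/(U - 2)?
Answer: 3821/6 ≈ 636.83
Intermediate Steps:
u(U, S) = (3 + S)/(-2 + U)
B(V) = V*(3 + V)/(-2 + V) (B(V) = V*((3 + V)/(-2 + V)) = V*(3 + V)/(-2 + V))
v = 5 (v = 0 - 5*(-1) = 0 + 5 = 5)
D(f, r) = -r/4
D(v, B(-1)) - X = -(-1)*(3 - 1)/(4*(-2 - 1)) - 1*(-637) = -(-1)*2/(4*(-3)) + 637 = -(-1)*(-1)*2/(4*3) + 637 = -1/4*2/3 + 637 = -1/6 + 637 = 3821/6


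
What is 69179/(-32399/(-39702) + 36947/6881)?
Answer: 994682831142/88937227 ≈ 11184.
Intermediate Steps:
69179/(-32399/(-39702) + 36947/6881) = 69179/(-32399*(-1/39702) + 36947*(1/6881)) = 69179/(32399/39702 + 36947/6881) = 69179/(1689807313/273189462) = 69179*(273189462/1689807313) = 994682831142/88937227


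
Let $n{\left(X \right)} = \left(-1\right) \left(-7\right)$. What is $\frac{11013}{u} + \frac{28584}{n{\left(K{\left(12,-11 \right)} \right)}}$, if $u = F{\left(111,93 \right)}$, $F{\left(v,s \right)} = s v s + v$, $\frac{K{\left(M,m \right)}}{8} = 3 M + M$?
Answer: $\frac{9148334897}{2240350} \approx 4083.4$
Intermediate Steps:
$K{\left(M,m \right)} = 32 M$ ($K{\left(M,m \right)} = 8 \left(3 M + M\right) = 8 \cdot 4 M = 32 M$)
$F{\left(v,s \right)} = v + v s^{2}$ ($F{\left(v,s \right)} = v s^{2} + v = v + v s^{2}$)
$u = 960150$ ($u = 111 \left(1 + 93^{2}\right) = 111 \left(1 + 8649\right) = 111 \cdot 8650 = 960150$)
$n{\left(X \right)} = 7$
$\frac{11013}{u} + \frac{28584}{n{\left(K{\left(12,-11 \right)} \right)}} = \frac{11013}{960150} + \frac{28584}{7} = 11013 \cdot \frac{1}{960150} + 28584 \cdot \frac{1}{7} = \frac{3671}{320050} + \frac{28584}{7} = \frac{9148334897}{2240350}$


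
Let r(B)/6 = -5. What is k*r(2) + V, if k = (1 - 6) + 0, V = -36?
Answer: 114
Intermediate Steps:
r(B) = -30 (r(B) = 6*(-5) = -30)
k = -5 (k = -5 + 0 = -5)
k*r(2) + V = -5*(-30) - 36 = 150 - 36 = 114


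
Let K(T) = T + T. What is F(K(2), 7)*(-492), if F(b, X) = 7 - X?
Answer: 0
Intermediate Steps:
K(T) = 2*T
F(K(2), 7)*(-492) = (7 - 1*7)*(-492) = (7 - 7)*(-492) = 0*(-492) = 0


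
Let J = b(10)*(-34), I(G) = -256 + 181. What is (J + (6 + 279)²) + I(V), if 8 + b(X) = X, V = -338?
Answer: 81082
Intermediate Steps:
b(X) = -8 + X
I(G) = -75
J = -68 (J = (-8 + 10)*(-34) = 2*(-34) = -68)
(J + (6 + 279)²) + I(V) = (-68 + (6 + 279)²) - 75 = (-68 + 285²) - 75 = (-68 + 81225) - 75 = 81157 - 75 = 81082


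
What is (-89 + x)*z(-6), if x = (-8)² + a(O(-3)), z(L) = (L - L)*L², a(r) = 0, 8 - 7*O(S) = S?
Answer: 0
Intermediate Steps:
O(S) = 8/7 - S/7
z(L) = 0 (z(L) = 0*L² = 0)
x = 64 (x = (-8)² + 0 = 64 + 0 = 64)
(-89 + x)*z(-6) = (-89 + 64)*0 = -25*0 = 0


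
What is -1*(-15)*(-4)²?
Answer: 240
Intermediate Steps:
-1*(-15)*(-4)² = 15*16 = 240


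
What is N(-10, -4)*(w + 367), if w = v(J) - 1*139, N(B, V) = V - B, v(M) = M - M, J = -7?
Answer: 1368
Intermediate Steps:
v(M) = 0
w = -139 (w = 0 - 1*139 = 0 - 139 = -139)
N(-10, -4)*(w + 367) = (-4 - 1*(-10))*(-139 + 367) = (-4 + 10)*228 = 6*228 = 1368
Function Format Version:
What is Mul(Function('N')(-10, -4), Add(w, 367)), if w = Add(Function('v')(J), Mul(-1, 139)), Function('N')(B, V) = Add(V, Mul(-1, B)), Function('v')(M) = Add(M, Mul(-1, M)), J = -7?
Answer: 1368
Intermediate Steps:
Function('v')(M) = 0
w = -139 (w = Add(0, Mul(-1, 139)) = Add(0, -139) = -139)
Mul(Function('N')(-10, -4), Add(w, 367)) = Mul(Add(-4, Mul(-1, -10)), Add(-139, 367)) = Mul(Add(-4, 10), 228) = Mul(6, 228) = 1368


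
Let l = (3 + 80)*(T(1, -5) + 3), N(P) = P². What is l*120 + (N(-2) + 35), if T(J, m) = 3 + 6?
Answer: 119559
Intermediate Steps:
T(J, m) = 9
l = 996 (l = (3 + 80)*(9 + 3) = 83*12 = 996)
l*120 + (N(-2) + 35) = 996*120 + ((-2)² + 35) = 119520 + (4 + 35) = 119520 + 39 = 119559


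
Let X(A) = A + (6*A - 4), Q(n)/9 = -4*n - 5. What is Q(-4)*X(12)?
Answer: 7920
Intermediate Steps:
Q(n) = -45 - 36*n (Q(n) = 9*(-4*n - 5) = 9*(-5 - 4*n) = -45 - 36*n)
X(A) = -4 + 7*A (X(A) = A + (-4 + 6*A) = -4 + 7*A)
Q(-4)*X(12) = (-45 - 36*(-4))*(-4 + 7*12) = (-45 + 144)*(-4 + 84) = 99*80 = 7920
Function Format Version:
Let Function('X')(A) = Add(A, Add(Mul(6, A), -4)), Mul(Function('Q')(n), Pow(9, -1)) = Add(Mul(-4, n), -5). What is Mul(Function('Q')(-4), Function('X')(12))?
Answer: 7920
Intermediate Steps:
Function('Q')(n) = Add(-45, Mul(-36, n)) (Function('Q')(n) = Mul(9, Add(Mul(-4, n), -5)) = Mul(9, Add(-5, Mul(-4, n))) = Add(-45, Mul(-36, n)))
Function('X')(A) = Add(-4, Mul(7, A)) (Function('X')(A) = Add(A, Add(-4, Mul(6, A))) = Add(-4, Mul(7, A)))
Mul(Function('Q')(-4), Function('X')(12)) = Mul(Add(-45, Mul(-36, -4)), Add(-4, Mul(7, 12))) = Mul(Add(-45, 144), Add(-4, 84)) = Mul(99, 80) = 7920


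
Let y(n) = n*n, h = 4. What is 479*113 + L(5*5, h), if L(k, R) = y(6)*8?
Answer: 54415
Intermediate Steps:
y(n) = n**2
L(k, R) = 288 (L(k, R) = 6**2*8 = 36*8 = 288)
479*113 + L(5*5, h) = 479*113 + 288 = 54127 + 288 = 54415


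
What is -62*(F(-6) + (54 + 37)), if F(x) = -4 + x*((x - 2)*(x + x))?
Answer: 30318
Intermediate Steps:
F(x) = -4 + 2*x²*(-2 + x) (F(x) = -4 + x*((-2 + x)*(2*x)) = -4 + x*(2*x*(-2 + x)) = -4 + 2*x²*(-2 + x))
-62*(F(-6) + (54 + 37)) = -62*((-4 - 4*(-6)² + 2*(-6)³) + (54 + 37)) = -62*((-4 - 4*36 + 2*(-216)) + 91) = -62*((-4 - 144 - 432) + 91) = -62*(-580 + 91) = -62*(-489) = 30318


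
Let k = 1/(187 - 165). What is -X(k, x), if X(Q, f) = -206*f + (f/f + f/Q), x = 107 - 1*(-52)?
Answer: 29255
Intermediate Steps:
x = 159 (x = 107 + 52 = 159)
k = 1/22 ≈ 0.045455
X(Q, f) = 1 - 206*f + f/Q (X(Q, f) = -206*f + (1 + f/Q) = 1 - 206*f + f/Q)
-X(k, x) = -(1 - 206*159 + 159/(1/22)) = -(1 - 32754 + 159*22) = -(1 - 32754 + 3498) = -1*(-29255) = 29255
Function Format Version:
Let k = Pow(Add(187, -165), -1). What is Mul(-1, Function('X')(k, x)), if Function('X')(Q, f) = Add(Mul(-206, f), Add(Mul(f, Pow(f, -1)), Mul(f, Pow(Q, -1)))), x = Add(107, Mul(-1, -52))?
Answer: 29255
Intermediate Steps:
x = 159 (x = Add(107, 52) = 159)
k = Rational(1, 22) (k = Pow(22, -1) = Rational(1, 22) ≈ 0.045455)
Function('X')(Q, f) = Add(1, Mul(-206, f), Mul(f, Pow(Q, -1))) (Function('X')(Q, f) = Add(Mul(-206, f), Add(1, Mul(f, Pow(Q, -1)))) = Add(1, Mul(-206, f), Mul(f, Pow(Q, -1))))
Mul(-1, Function('X')(k, x)) = Mul(-1, Add(1, Mul(-206, 159), Mul(159, Pow(Rational(1, 22), -1)))) = Mul(-1, Add(1, -32754, Mul(159, 22))) = Mul(-1, Add(1, -32754, 3498)) = Mul(-1, -29255) = 29255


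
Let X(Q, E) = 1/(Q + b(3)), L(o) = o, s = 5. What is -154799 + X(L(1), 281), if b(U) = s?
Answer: -928793/6 ≈ -1.5480e+5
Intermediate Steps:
b(U) = 5
X(Q, E) = 1/(5 + Q) (X(Q, E) = 1/(Q + 5) = 1/(5 + Q))
-154799 + X(L(1), 281) = -154799 + 1/(5 + 1) = -154799 + 1/6 = -154799 + ⅙ = -928793/6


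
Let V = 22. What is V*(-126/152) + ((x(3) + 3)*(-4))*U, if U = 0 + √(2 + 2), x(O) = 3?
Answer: -2517/38 ≈ -66.237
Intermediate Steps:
U = 2 (U = 0 + √4 = 0 + 2 = 2)
V*(-126/152) + ((x(3) + 3)*(-4))*U = 22*(-126/152) + ((3 + 3)*(-4))*2 = 22*(-126*1/152) + (6*(-4))*2 = 22*(-63/76) - 24*2 = -693/38 - 48 = -2517/38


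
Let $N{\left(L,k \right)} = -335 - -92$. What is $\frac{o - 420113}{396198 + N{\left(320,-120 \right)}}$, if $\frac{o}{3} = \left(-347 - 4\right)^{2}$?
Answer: $- \frac{10102}{79191} \approx -0.12756$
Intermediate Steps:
$o = 369603$ ($o = 3 \left(-347 - 4\right)^{2} = 3 \left(-351\right)^{2} = 3 \cdot 123201 = 369603$)
$N{\left(L,k \right)} = -243$ ($N{\left(L,k \right)} = -335 + 92 = -243$)
$\frac{o - 420113}{396198 + N{\left(320,-120 \right)}} = \frac{369603 - 420113}{396198 - 243} = - \frac{50510}{395955} = \left(-50510\right) \frac{1}{395955} = - \frac{10102}{79191}$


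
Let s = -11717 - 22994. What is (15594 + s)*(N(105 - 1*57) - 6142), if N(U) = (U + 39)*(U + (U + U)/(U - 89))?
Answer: 1700610086/41 ≈ 4.1478e+7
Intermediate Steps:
N(U) = (39 + U)*(U + 2*U/(-89 + U)) (N(U) = (39 + U)*(U + (2*U)/(-89 + U)) = (39 + U)*(U + 2*U/(-89 + U)))
s = -34711
(15594 + s)*(N(105 - 1*57) - 6142) = (15594 - 34711)*((105 - 1*57)*(-3393 + (105 - 1*57)² - 48*(105 - 1*57))/(-89 + (105 - 1*57)) - 6142) = -19117*((105 - 57)*(-3393 + (105 - 57)² - 48*(105 - 57))/(-89 + (105 - 57)) - 6142) = -19117*(48*(-3393 + 48² - 48*48)/(-89 + 48) - 6142) = -19117*(48*(-3393 + 2304 - 2304)/(-41) - 6142) = -19117*(48*(-1/41)*(-3393) - 6142) = -19117*(162864/41 - 6142) = -19117*(-88958/41) = 1700610086/41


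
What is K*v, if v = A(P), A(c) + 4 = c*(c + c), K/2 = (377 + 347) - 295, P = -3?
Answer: 12012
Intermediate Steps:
K = 858 (K = 2*((377 + 347) - 295) = 2*(724 - 295) = 2*429 = 858)
A(c) = -4 + 2*c² (A(c) = -4 + c*(c + c) = -4 + c*(2*c) = -4 + 2*c²)
v = 14 (v = -4 + 2*(-3)² = -4 + 2*9 = -4 + 18 = 14)
K*v = 858*14 = 12012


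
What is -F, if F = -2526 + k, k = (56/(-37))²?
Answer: 3454958/1369 ≈ 2523.7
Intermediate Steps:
k = 3136/1369 (k = (56*(-1/37))² = (-56/37)² = 3136/1369 ≈ 2.2907)
F = -3454958/1369 (F = -2526 + 3136/1369 = -3454958/1369 ≈ -2523.7)
-F = -1*(-3454958/1369) = 3454958/1369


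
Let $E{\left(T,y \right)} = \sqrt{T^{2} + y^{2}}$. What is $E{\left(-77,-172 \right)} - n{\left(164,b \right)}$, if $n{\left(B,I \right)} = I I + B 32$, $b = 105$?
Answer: $-16273 + \sqrt{35513} \approx -16085.0$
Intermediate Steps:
$n{\left(B,I \right)} = I^{2} + 32 B$
$E{\left(-77,-172 \right)} - n{\left(164,b \right)} = \sqrt{\left(-77\right)^{2} + \left(-172\right)^{2}} - \left(105^{2} + 32 \cdot 164\right) = \sqrt{5929 + 29584} - \left(11025 + 5248\right) = \sqrt{35513} - 16273 = -16273 + \sqrt{35513}$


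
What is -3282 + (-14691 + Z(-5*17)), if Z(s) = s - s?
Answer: -17973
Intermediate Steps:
Z(s) = 0
-3282 + (-14691 + Z(-5*17)) = -3282 + (-14691 + 0) = -3282 - 14691 = -17973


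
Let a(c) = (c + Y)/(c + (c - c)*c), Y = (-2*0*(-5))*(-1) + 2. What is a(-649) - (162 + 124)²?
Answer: -53084957/649 ≈ -81795.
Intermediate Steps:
Y = 2 (Y = (0*(-5))*(-1) + 2 = 0*(-1) + 2 = 0 + 2 = 2)
a(c) = (2 + c)/c (a(c) = (c + 2)/(c + (c - c)*c) = (2 + c)/(c + 0*c) = (2 + c)/(c + 0) = (2 + c)/c)
a(-649) - (162 + 124)² = (2 - 649)/(-649) - (162 + 124)² = -1/649*(-647) - 1*286² = 647/649 - 1*81796 = 647/649 - 81796 = -53084957/649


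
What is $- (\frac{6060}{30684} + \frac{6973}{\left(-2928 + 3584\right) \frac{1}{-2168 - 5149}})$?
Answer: $\frac{130461493357}{1677392} \approx 77776.0$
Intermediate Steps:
$- (\frac{6060}{30684} + \frac{6973}{\left(-2928 + 3584\right) \frac{1}{-2168 - 5149}}) = - (6060 \cdot \frac{1}{30684} + \frac{6973}{656 \frac{1}{-2168 - 5149}}) = - (\frac{505}{2557} + \frac{6973}{656 \frac{1}{-2168 - 5149}}) = - (\frac{505}{2557} + \frac{6973}{656 \frac{1}{-7317}}) = - (\frac{505}{2557} + \frac{6973}{656 \left(- \frac{1}{7317}\right)}) = - (\frac{505}{2557} + \frac{6973}{- \frac{656}{7317}}) = - (\frac{505}{2557} + 6973 \left(- \frac{7317}{656}\right)) = - (\frac{505}{2557} - \frac{51021441}{656}) = \left(-1\right) \left(- \frac{130461493357}{1677392}\right) = \frac{130461493357}{1677392}$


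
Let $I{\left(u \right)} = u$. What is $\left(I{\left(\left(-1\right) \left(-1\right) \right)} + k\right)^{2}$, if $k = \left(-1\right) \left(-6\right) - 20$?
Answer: $169$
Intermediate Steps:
$k = -14$ ($k = 6 - 20 = -14$)
$\left(I{\left(\left(-1\right) \left(-1\right) \right)} + k\right)^{2} = \left(\left(-1\right) \left(-1\right) - 14\right)^{2} = \left(1 - 14\right)^{2} = \left(-13\right)^{2} = 169$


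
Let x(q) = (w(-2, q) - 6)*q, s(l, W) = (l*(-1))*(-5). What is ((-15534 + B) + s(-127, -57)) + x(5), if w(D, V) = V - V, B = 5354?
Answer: -10845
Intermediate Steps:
w(D, V) = 0
s(l, W) = 5*l (s(l, W) = -l*(-5) = 5*l)
x(q) = -6*q (x(q) = (0 - 6)*q = -6*q)
((-15534 + B) + s(-127, -57)) + x(5) = ((-15534 + 5354) + 5*(-127)) - 6*5 = (-10180 - 635) - 30 = -10815 - 30 = -10845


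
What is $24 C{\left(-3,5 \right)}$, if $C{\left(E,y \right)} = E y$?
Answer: $-360$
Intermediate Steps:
$24 C{\left(-3,5 \right)} = 24 \left(\left(-3\right) 5\right) = 24 \left(-15\right) = -360$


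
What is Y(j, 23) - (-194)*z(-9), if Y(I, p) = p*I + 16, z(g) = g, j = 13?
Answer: -1431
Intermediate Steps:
Y(I, p) = 16 + I*p (Y(I, p) = I*p + 16 = 16 + I*p)
Y(j, 23) - (-194)*z(-9) = (16 + 13*23) - (-194)*(-9) = (16 + 299) - 194*9 = 315 - 1746 = -1431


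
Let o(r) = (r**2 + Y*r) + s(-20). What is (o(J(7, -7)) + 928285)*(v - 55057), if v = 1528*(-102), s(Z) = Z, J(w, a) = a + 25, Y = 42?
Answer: -196010941985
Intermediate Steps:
J(w, a) = 25 + a
o(r) = -20 + r**2 + 42*r (o(r) = (r**2 + 42*r) - 20 = -20 + r**2 + 42*r)
v = -155856
(o(J(7, -7)) + 928285)*(v - 55057) = ((-20 + (25 - 7)**2 + 42*(25 - 7)) + 928285)*(-155856 - 55057) = ((-20 + 18**2 + 42*18) + 928285)*(-210913) = ((-20 + 324 + 756) + 928285)*(-210913) = (1060 + 928285)*(-210913) = 929345*(-210913) = -196010941985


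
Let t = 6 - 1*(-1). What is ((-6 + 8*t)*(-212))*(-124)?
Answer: 1314400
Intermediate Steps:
t = 7 (t = 6 + 1 = 7)
((-6 + 8*t)*(-212))*(-124) = ((-6 + 8*7)*(-212))*(-124) = ((-6 + 56)*(-212))*(-124) = (50*(-212))*(-124) = -10600*(-124) = 1314400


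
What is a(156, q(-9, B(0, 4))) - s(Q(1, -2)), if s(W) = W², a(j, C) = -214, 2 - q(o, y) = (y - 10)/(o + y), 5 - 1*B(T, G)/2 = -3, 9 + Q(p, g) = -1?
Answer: -314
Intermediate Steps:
Q(p, g) = -10 (Q(p, g) = -9 - 1 = -10)
B(T, G) = 16 (B(T, G) = 10 - 2*(-3) = 10 + 6 = 16)
q(o, y) = 2 - (-10 + y)/(o + y) (q(o, y) = 2 - (y - 10)/(o + y) = 2 - (-10 + y)/(o + y))
a(156, q(-9, B(0, 4))) - s(Q(1, -2)) = -214 - 1*(-10)² = -214 - 1*100 = -214 - 100 = -314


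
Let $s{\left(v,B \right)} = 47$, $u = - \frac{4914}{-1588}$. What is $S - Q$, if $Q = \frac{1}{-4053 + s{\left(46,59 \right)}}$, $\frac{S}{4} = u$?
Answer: $\frac{19685881}{1590382} \approx 12.378$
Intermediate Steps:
$u = \frac{2457}{794}$ ($u = \left(-4914\right) \left(- \frac{1}{1588}\right) = \frac{2457}{794} \approx 3.0945$)
$S = \frac{4914}{397}$ ($S = 4 \cdot \frac{2457}{794} = \frac{4914}{397} \approx 12.378$)
$Q = - \frac{1}{4006}$ ($Q = \frac{1}{-4053 + 47} = \frac{1}{-4006} = - \frac{1}{4006} \approx -0.00024963$)
$S - Q = \frac{4914}{397} - - \frac{1}{4006} = \frac{4914}{397} + \frac{1}{4006} = \frac{19685881}{1590382}$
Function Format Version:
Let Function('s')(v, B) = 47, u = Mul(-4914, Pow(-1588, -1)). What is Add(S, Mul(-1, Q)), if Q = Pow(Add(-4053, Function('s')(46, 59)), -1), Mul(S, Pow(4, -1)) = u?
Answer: Rational(19685881, 1590382) ≈ 12.378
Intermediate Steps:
u = Rational(2457, 794) (u = Mul(-4914, Rational(-1, 1588)) = Rational(2457, 794) ≈ 3.0945)
S = Rational(4914, 397) (S = Mul(4, Rational(2457, 794)) = Rational(4914, 397) ≈ 12.378)
Q = Rational(-1, 4006) (Q = Pow(Add(-4053, 47), -1) = Pow(-4006, -1) = Rational(-1, 4006) ≈ -0.00024963)
Add(S, Mul(-1, Q)) = Add(Rational(4914, 397), Mul(-1, Rational(-1, 4006))) = Add(Rational(4914, 397), Rational(1, 4006)) = Rational(19685881, 1590382)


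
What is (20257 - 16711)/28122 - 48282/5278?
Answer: -8583786/951461 ≈ -9.0217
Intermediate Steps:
(20257 - 16711)/28122 - 48282/5278 = 3546*(1/28122) - 48282*1/5278 = 591/4687 - 1857/203 = -8583786/951461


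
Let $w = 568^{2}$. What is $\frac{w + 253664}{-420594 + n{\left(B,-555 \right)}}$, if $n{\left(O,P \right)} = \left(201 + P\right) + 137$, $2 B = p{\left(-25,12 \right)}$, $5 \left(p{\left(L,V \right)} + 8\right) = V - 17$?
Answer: $- \frac{576288}{420811} \approx -1.3695$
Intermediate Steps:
$p{\left(L,V \right)} = - \frac{57}{5} + \frac{V}{5}$ ($p{\left(L,V \right)} = -8 + \frac{V - 17}{5} = -8 + \frac{-17 + V}{5} = -8 + \left(- \frac{17}{5} + \frac{V}{5}\right) = - \frac{57}{5} + \frac{V}{5}$)
$B = - \frac{9}{2}$ ($B = \frac{- \frac{57}{5} + \frac{1}{5} \cdot 12}{2} = \frac{- \frac{57}{5} + \frac{12}{5}}{2} = \frac{1}{2} \left(-9\right) = - \frac{9}{2} \approx -4.5$)
$n{\left(O,P \right)} = 338 + P$
$w = 322624$
$\frac{w + 253664}{-420594 + n{\left(B,-555 \right)}} = \frac{322624 + 253664}{-420594 + \left(338 - 555\right)} = \frac{576288}{-420594 - 217} = \frac{576288}{-420811} = 576288 \left(- \frac{1}{420811}\right) = - \frac{576288}{420811}$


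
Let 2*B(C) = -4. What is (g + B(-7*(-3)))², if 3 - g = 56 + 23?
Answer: 6084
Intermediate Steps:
B(C) = -2 (B(C) = (½)*(-4) = -2)
g = -76 (g = 3 - (56 + 23) = 3 - 1*79 = 3 - 79 = -76)
(g + B(-7*(-3)))² = (-76 - 2)² = (-78)² = 6084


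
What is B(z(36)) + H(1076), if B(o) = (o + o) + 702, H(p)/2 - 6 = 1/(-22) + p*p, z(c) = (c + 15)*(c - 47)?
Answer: 25466583/11 ≈ 2.3151e+6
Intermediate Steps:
z(c) = (-47 + c)*(15 + c) (z(c) = (15 + c)*(-47 + c) = (-47 + c)*(15 + c))
H(p) = 131/11 + 2*p**2 (H(p) = 12 + 2*(1/(-22) + p*p) = 12 + 2*(-1/22 + p**2) = 12 + (-1/11 + 2*p**2) = 131/11 + 2*p**2)
B(o) = 702 + 2*o (B(o) = 2*o + 702 = 702 + 2*o)
B(z(36)) + H(1076) = (702 + 2*(-705 + 36**2 - 32*36)) + (131/11 + 2*1076**2) = (702 + 2*(-705 + 1296 - 1152)) + (131/11 + 2*1157776) = (702 + 2*(-561)) + (131/11 + 2315552) = (702 - 1122) + 25471203/11 = -420 + 25471203/11 = 25466583/11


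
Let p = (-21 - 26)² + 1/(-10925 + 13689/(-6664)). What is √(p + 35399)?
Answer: 4*√12463396844428911742/72817889 ≈ 193.93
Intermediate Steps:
p = 160854710137/72817889 (p = (-47)² + 1/(-10925 + 13689*(-1/6664)) = 2209 + 1/(-10925 - 13689/6664) = 2209 + 1/(-72817889/6664) = 2209 - 6664/72817889 = 160854710137/72817889 ≈ 2209.0)
√(p + 35399) = √(160854710137/72817889 + 35399) = √(2738535162848/72817889) = 4*√12463396844428911742/72817889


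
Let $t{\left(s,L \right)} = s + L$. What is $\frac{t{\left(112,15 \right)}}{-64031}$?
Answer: $- \frac{127}{64031} \approx -0.0019834$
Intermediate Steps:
$t{\left(s,L \right)} = L + s$
$\frac{t{\left(112,15 \right)}}{-64031} = \frac{15 + 112}{-64031} = 127 \left(- \frac{1}{64031}\right) = - \frac{127}{64031}$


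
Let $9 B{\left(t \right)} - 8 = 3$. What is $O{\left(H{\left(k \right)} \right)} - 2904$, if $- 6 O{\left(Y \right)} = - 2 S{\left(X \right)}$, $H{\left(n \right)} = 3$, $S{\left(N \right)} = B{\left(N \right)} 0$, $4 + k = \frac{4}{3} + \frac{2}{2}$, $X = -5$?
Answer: $-2904$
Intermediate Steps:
$B{\left(t \right)} = \frac{11}{9}$ ($B{\left(t \right)} = \frac{8}{9} + \frac{1}{9} \cdot 3 = \frac{8}{9} + \frac{1}{3} = \frac{11}{9}$)
$k = - \frac{5}{3}$ ($k = -4 + \left(\frac{4}{3} + \frac{2}{2}\right) = -4 + \left(4 \cdot \frac{1}{3} + 2 \cdot \frac{1}{2}\right) = -4 + \left(\frac{4}{3} + 1\right) = -4 + \frac{7}{3} = - \frac{5}{3} \approx -1.6667$)
$S{\left(N \right)} = 0$ ($S{\left(N \right)} = \frac{11}{9} \cdot 0 = 0$)
$O{\left(Y \right)} = 0$ ($O{\left(Y \right)} = - \frac{\left(-2\right) 0}{6} = \left(- \frac{1}{6}\right) 0 = 0$)
$O{\left(H{\left(k \right)} \right)} - 2904 = 0 - 2904 = -2904$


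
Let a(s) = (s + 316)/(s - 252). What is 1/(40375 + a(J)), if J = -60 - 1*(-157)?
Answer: 155/6257712 ≈ 2.4769e-5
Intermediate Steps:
J = 97 (J = -60 + 157 = 97)
a(s) = (316 + s)/(-252 + s)
1/(40375 + a(J)) = 1/(40375 + (316 + 97)/(-252 + 97)) = 1/(40375 + 413/(-155)) = 1/(40375 - 1/155*413) = 1/(40375 - 413/155) = 1/(6257712/155) = 155/6257712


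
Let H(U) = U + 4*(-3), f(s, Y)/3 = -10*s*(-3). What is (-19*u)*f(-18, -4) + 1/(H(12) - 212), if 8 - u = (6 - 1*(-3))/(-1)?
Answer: 110931119/212 ≈ 5.2326e+5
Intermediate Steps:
u = 17 (u = 8 - (6 - 1*(-3))/(-1) = 8 - (6 + 3)*(-1) = 8 - 9*(-1) = 8 - 1*(-9) = 8 + 9 = 17)
f(s, Y) = 90*s (f(s, Y) = 3*(-10*s*(-3)) = 3*(30*s) = 90*s)
H(U) = -12 + U (H(U) = U - 12 = -12 + U)
(-19*u)*f(-18, -4) + 1/(H(12) - 212) = (-19*17)*(90*(-18)) + 1/((-12 + 12) - 212) = -323*(-1620) + 1/(0 - 212) = 523260 + 1/(-212) = 523260 - 1/212 = 110931119/212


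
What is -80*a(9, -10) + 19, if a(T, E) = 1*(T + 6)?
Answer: -1181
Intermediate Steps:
a(T, E) = 6 + T (a(T, E) = 1*(6 + T) = 6 + T)
-80*a(9, -10) + 19 = -80*(6 + 9) + 19 = -80*15 + 19 = -1200 + 19 = -1181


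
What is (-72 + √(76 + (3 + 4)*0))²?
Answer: 5260 - 288*√19 ≈ 4004.6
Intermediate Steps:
(-72 + √(76 + (3 + 4)*0))² = (-72 + √(76 + 7*0))² = (-72 + √(76 + 0))² = (-72 + √76)² = (-72 + 2*√19)²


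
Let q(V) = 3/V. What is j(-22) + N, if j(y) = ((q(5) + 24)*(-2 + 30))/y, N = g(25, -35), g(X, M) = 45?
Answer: 753/55 ≈ 13.691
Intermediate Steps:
N = 45
j(y) = 3444/(5*y) (j(y) = ((3/5 + 24)*(-2 + 30))/y = ((3*(⅕) + 24)*28)/y = ((⅗ + 24)*28)/y = ((123/5)*28)/y = 3444/(5*y))
j(-22) + N = (3444/5)/(-22) + 45 = (3444/5)*(-1/22) + 45 = -1722/55 + 45 = 753/55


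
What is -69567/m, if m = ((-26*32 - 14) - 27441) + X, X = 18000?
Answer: 23189/3429 ≈ 6.7626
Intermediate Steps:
m = -10287 (m = ((-26*32 - 14) - 27441) + 18000 = ((-832 - 14) - 27441) + 18000 = (-846 - 27441) + 18000 = -28287 + 18000 = -10287)
-69567/m = -69567/(-10287) = -69567*(-1/10287) = 23189/3429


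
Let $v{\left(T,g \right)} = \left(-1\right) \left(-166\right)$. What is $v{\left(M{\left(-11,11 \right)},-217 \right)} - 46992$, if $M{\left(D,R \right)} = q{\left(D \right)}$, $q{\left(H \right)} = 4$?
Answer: $-46826$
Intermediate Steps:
$M{\left(D,R \right)} = 4$
$v{\left(T,g \right)} = 166$
$v{\left(M{\left(-11,11 \right)},-217 \right)} - 46992 = 166 - 46992 = -46826$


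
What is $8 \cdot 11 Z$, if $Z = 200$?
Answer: $17600$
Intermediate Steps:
$8 \cdot 11 Z = 8 \cdot 11 \cdot 200 = 88 \cdot 200 = 17600$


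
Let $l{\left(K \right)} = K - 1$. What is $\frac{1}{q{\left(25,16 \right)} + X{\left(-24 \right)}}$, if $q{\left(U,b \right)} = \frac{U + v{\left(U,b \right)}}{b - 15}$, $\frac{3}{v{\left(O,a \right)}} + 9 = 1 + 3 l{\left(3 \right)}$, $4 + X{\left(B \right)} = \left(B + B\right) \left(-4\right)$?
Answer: $\frac{2}{423} \approx 0.0047281$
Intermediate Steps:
$l{\left(K \right)} = -1 + K$
$X{\left(B \right)} = -4 - 8 B$ ($X{\left(B \right)} = -4 + \left(B + B\right) \left(-4\right) = -4 + 2 B \left(-4\right) = -4 - 8 B$)
$v{\left(O,a \right)} = - \frac{3}{2}$ ($v{\left(O,a \right)} = \frac{3}{-9 + \left(1 + 3 \left(-1 + 3\right)\right)} = \frac{3}{-9 + \left(1 + 3 \cdot 2\right)} = \frac{3}{-9 + \left(1 + 6\right)} = \frac{3}{-9 + 7} = \frac{3}{-2} = 3 \left(- \frac{1}{2}\right) = - \frac{3}{2}$)
$q{\left(U,b \right)} = \frac{- \frac{3}{2} + U}{-15 + b}$ ($q{\left(U,b \right)} = \frac{U - \frac{3}{2}}{b - 15} = \frac{- \frac{3}{2} + U}{-15 + b}$)
$\frac{1}{q{\left(25,16 \right)} + X{\left(-24 \right)}} = \frac{1}{\frac{- \frac{3}{2} + 25}{-15 + 16} - -188} = \frac{1}{1^{-1} \cdot \frac{47}{2} + \left(-4 + 192\right)} = \frac{1}{1 \cdot \frac{47}{2} + 188} = \frac{1}{\frac{47}{2} + 188} = \frac{1}{\frac{423}{2}} = \frac{2}{423}$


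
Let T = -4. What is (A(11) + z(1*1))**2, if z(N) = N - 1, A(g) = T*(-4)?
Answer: 256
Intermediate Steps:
A(g) = 16 (A(g) = -4*(-4) = 16)
z(N) = -1 + N
(A(11) + z(1*1))**2 = (16 + (-1 + 1*1))**2 = (16 + (-1 + 1))**2 = (16 + 0)**2 = 16**2 = 256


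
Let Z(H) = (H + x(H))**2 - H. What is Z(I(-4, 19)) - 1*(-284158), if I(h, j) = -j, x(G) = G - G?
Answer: 284538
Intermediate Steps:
x(G) = 0
Z(H) = H**2 - H (Z(H) = (H + 0)**2 - H = H**2 - H)
Z(I(-4, 19)) - 1*(-284158) = (-1*19)*(-1 - 1*19) - 1*(-284158) = -19*(-1 - 19) + 284158 = -19*(-20) + 284158 = 380 + 284158 = 284538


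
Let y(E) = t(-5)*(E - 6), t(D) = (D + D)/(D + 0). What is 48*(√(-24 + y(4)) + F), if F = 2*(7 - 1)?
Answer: 576 + 96*I*√7 ≈ 576.0 + 253.99*I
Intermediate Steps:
t(D) = 2 (t(D) = (2*D)/D = 2)
y(E) = -12 + 2*E (y(E) = 2*(E - 6) = 2*(-6 + E) = -12 + 2*E)
F = 12 (F = 2*6 = 12)
48*(√(-24 + y(4)) + F) = 48*(√(-24 + (-12 + 2*4)) + 12) = 48*(√(-24 + (-12 + 8)) + 12) = 48*(√(-24 - 4) + 12) = 48*(√(-28) + 12) = 48*(2*I*√7 + 12) = 48*(12 + 2*I*√7) = 576 + 96*I*√7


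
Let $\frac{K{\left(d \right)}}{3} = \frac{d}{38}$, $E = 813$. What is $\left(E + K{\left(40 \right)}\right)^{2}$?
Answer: $\frac{240467049}{361} \approx 6.6611 \cdot 10^{5}$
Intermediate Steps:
$K{\left(d \right)} = \frac{3 d}{38}$ ($K{\left(d \right)} = 3 \frac{d}{38} = \frac{3 d}{38}$)
$\left(E + K{\left(40 \right)}\right)^{2} = \left(813 + \frac{3}{38} \cdot 40\right)^{2} = \left(813 + \frac{60}{19}\right)^{2} = \left(\frac{15507}{19}\right)^{2} = \frac{240467049}{361}$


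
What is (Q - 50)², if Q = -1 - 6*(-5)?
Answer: 441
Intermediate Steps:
Q = 29 (Q = -1 + 30 = 29)
(Q - 50)² = (29 - 50)² = (-21)² = 441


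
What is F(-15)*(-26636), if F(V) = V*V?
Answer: -5993100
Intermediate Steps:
F(V) = V²
F(-15)*(-26636) = (-15)²*(-26636) = 225*(-26636) = -5993100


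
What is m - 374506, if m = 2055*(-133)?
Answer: -647821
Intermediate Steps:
m = -273315
m - 374506 = -273315 - 374506 = -647821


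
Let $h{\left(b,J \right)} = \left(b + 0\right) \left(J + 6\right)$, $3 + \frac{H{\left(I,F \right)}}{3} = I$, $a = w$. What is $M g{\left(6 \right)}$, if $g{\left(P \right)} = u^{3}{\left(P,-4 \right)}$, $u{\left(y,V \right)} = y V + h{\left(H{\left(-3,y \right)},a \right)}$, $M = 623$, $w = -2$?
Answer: $-551190528$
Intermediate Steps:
$a = -2$
$H{\left(I,F \right)} = -9 + 3 I$
$h{\left(b,J \right)} = b \left(6 + J\right)$
$u{\left(y,V \right)} = -72 + V y$ ($u{\left(y,V \right)} = y V + \left(-9 + 3 \left(-3\right)\right) \left(6 - 2\right) = V y + \left(-9 - 9\right) 4 = V y - 72 = -72 + V y$)
$g{\left(P \right)} = \left(-72 - 4 P\right)^{3}$
$M g{\left(6 \right)} = 623 \left(- 64 \left(18 + 6\right)^{3}\right) = 623 \left(- 64 \cdot 24^{3}\right) = 623 \left(\left(-64\right) 13824\right) = 623 \left(-884736\right) = -551190528$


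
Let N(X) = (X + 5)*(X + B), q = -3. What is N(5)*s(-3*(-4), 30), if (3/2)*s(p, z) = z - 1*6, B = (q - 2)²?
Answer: 4800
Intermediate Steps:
B = 25 (B = (-3 - 2)² = (-5)² = 25)
s(p, z) = -4 + 2*z/3 (s(p, z) = 2*(z - 1*6)/3 = 2*(z - 6)/3 = 2*(-6 + z)/3 = -4 + 2*z/3)
N(X) = (5 + X)*(25 + X) (N(X) = (X + 5)*(X + 25) = (5 + X)*(25 + X))
N(5)*s(-3*(-4), 30) = (125 + 5² + 30*5)*(-4 + (⅔)*30) = (125 + 25 + 150)*(-4 + 20) = 300*16 = 4800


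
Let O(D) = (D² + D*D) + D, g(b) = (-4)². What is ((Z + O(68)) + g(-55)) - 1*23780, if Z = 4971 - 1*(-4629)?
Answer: -4848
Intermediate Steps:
g(b) = 16
Z = 9600 (Z = 4971 + 4629 = 9600)
O(D) = D + 2*D² (O(D) = (D² + D²) + D = 2*D² + D = D + 2*D²)
((Z + O(68)) + g(-55)) - 1*23780 = ((9600 + 68*(1 + 2*68)) + 16) - 1*23780 = ((9600 + 68*(1 + 136)) + 16) - 23780 = ((9600 + 68*137) + 16) - 23780 = ((9600 + 9316) + 16) - 23780 = (18916 + 16) - 23780 = 18932 - 23780 = -4848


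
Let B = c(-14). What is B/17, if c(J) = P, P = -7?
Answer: -7/17 ≈ -0.41176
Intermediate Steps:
c(J) = -7
B = -7
B/17 = -7/17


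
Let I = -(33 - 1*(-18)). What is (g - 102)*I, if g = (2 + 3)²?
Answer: 3927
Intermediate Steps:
I = -51 (I = -(33 + 18) = -1*51 = -51)
g = 25 (g = 5² = 25)
(g - 102)*I = (25 - 102)*(-51) = -77*(-51) = 3927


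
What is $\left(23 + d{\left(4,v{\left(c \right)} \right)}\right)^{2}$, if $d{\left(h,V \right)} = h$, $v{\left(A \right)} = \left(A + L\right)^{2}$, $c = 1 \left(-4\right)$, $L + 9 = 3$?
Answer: $729$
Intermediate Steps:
$L = -6$ ($L = -9 + 3 = -6$)
$c = -4$
$v{\left(A \right)} = \left(-6 + A\right)^{2}$ ($v{\left(A \right)} = \left(A - 6\right)^{2} = \left(-6 + A\right)^{2}$)
$\left(23 + d{\left(4,v{\left(c \right)} \right)}\right)^{2} = \left(23 + 4\right)^{2} = 27^{2} = 729$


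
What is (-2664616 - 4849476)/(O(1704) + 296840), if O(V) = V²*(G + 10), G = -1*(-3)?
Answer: -1878523/9510962 ≈ -0.19751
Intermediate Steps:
G = 3
O(V) = 13*V² (O(V) = V²*(3 + 10) = V²*13 = 13*V²)
(-2664616 - 4849476)/(O(1704) + 296840) = (-2664616 - 4849476)/(13*1704² + 296840) = -7514092/(13*2903616 + 296840) = -7514092/(37747008 + 296840) = -7514092/38043848 = -7514092*1/38043848 = -1878523/9510962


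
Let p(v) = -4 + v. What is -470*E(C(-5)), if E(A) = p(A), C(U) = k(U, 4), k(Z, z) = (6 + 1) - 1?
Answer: -940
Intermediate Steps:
k(Z, z) = 6 (k(Z, z) = 7 - 1 = 6)
C(U) = 6
E(A) = -4 + A
-470*E(C(-5)) = -470*(-4 + 6) = -470*2 = -940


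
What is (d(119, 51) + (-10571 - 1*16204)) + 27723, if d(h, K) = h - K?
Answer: 1016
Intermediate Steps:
(d(119, 51) + (-10571 - 1*16204)) + 27723 = ((119 - 1*51) + (-10571 - 1*16204)) + 27723 = ((119 - 51) + (-10571 - 16204)) + 27723 = (68 - 26775) + 27723 = -26707 + 27723 = 1016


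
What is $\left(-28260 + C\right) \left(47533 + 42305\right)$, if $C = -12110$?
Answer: $-3626760060$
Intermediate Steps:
$\left(-28260 + C\right) \left(47533 + 42305\right) = \left(-28260 - 12110\right) \left(47533 + 42305\right) = \left(-40370\right) 89838 = -3626760060$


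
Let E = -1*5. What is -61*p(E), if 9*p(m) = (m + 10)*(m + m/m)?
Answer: 1220/9 ≈ 135.56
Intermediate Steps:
E = -5
p(m) = (1 + m)*(10 + m)/9 (p(m) = ((m + 10)*(m + m/m))/9 = ((10 + m)*(m + 1))/9 = ((10 + m)*(1 + m))/9 = ((1 + m)*(10 + m))/9 = (1 + m)*(10 + m)/9)
-61*p(E) = -61*(10/9 + (1/9)*(-5)**2 + (11/9)*(-5)) = -61*(10/9 + (1/9)*25 - 55/9) = -61*(10/9 + 25/9 - 55/9) = -61*(-20/9) = 1220/9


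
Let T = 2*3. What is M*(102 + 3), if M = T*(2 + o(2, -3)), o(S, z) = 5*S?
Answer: 7560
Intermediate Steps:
T = 6
M = 72 (M = 6*(2 + 5*2) = 6*(2 + 10) = 6*12 = 72)
M*(102 + 3) = 72*(102 + 3) = 72*105 = 7560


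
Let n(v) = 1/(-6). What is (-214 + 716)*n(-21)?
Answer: -251/3 ≈ -83.667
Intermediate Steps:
n(v) = -⅙
(-214 + 716)*n(-21) = (-214 + 716)*(-⅙) = 502*(-⅙) = -251/3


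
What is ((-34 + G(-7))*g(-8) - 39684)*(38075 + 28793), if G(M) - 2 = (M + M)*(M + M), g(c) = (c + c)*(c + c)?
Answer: 153796400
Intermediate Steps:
g(c) = 4*c² (g(c) = (2*c)*(2*c) = 4*c²)
G(M) = 2 + 4*M² (G(M) = 2 + (M + M)*(M + M) = 2 + (2*M)*(2*M) = 2 + 4*M²)
((-34 + G(-7))*g(-8) - 39684)*(38075 + 28793) = ((-34 + (2 + 4*(-7)²))*(4*(-8)²) - 39684)*(38075 + 28793) = ((-34 + (2 + 4*49))*(4*64) - 39684)*66868 = ((-34 + (2 + 196))*256 - 39684)*66868 = ((-34 + 198)*256 - 39684)*66868 = (164*256 - 39684)*66868 = (41984 - 39684)*66868 = 2300*66868 = 153796400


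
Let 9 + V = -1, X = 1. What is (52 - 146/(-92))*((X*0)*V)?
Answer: 0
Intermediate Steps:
V = -10 (V = -9 - 1 = -10)
(52 - 146/(-92))*((X*0)*V) = (52 - 146/(-92))*((1*0)*(-10)) = (52 - 146*(-1/92))*(0*(-10)) = (52 + 73/46)*0 = (2465/46)*0 = 0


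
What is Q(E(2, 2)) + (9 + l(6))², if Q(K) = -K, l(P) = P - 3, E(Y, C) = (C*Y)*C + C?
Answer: 134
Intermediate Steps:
E(Y, C) = C + Y*C² (E(Y, C) = Y*C² + C = C + Y*C²)
l(P) = -3 + P
Q(E(2, 2)) + (9 + l(6))² = -2*(1 + 2*2) + (9 + (-3 + 6))² = -2*(1 + 4) + (9 + 3)² = -2*5 + 12² = -1*10 + 144 = -10 + 144 = 134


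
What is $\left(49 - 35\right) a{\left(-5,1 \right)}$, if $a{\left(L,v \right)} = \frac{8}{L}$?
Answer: $- \frac{112}{5} \approx -22.4$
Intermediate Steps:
$\left(49 - 35\right) a{\left(-5,1 \right)} = \left(49 - 35\right) \frac{8}{-5} = 14 \cdot 8 \left(- \frac{1}{5}\right) = 14 \left(- \frac{8}{5}\right) = - \frac{112}{5}$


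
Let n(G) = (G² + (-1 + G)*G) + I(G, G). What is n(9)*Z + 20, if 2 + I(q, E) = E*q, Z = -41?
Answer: -9492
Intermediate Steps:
I(q, E) = -2 + E*q
n(G) = -2 + 2*G² + G*(-1 + G) (n(G) = (G² + (-1 + G)*G) + (-2 + G*G) = (G² + G*(-1 + G)) + (-2 + G²) = -2 + 2*G² + G*(-1 + G))
n(9)*Z + 20 = (-2 - 1*9 + 3*9²)*(-41) + 20 = (-2 - 9 + 3*81)*(-41) + 20 = (-2 - 9 + 243)*(-41) + 20 = 232*(-41) + 20 = -9512 + 20 = -9492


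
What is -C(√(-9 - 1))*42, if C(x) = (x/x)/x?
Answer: 21*I*√10/5 ≈ 13.282*I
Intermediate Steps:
C(x) = 1/x
-C(√(-9 - 1))*42 = -42/(√(-9 - 1)) = -42/(√(-10)) = -42/(I*√10) = -(-I*√10/10)*42 = -(-21)*I*√10/5 = 21*I*√10/5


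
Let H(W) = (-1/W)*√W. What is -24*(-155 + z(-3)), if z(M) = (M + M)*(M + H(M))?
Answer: 3288 + 48*I*√3 ≈ 3288.0 + 83.138*I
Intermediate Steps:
H(W) = -1/√W
z(M) = 2*M*(M - 1/√M) (z(M) = (M + M)*(M - 1/√M) = (2*M)*(M - 1/√M) = 2*M*(M - 1/√M))
-24*(-155 + z(-3)) = -24*(-155 + (-2*I*√3 + 2*(-3)²)) = -24*(-155 + (-2*I*√3 + 2*9)) = -24*(-155 + (-2*I*√3 + 18)) = -24*(-155 + (18 - 2*I*√3)) = -24*(-137 - 2*I*√3) = 3288 + 48*I*√3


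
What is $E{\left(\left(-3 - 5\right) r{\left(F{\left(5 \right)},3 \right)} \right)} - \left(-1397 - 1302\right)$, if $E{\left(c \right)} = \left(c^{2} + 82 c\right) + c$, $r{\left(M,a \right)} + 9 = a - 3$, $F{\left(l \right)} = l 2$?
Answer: $13859$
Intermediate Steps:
$F{\left(l \right)} = 2 l$
$r{\left(M,a \right)} = -12 + a$ ($r{\left(M,a \right)} = -9 + \left(a - 3\right) = -9 + \left(-3 + a\right) = -12 + a$)
$E{\left(c \right)} = c^{2} + 83 c$
$E{\left(\left(-3 - 5\right) r{\left(F{\left(5 \right)},3 \right)} \right)} - \left(-1397 - 1302\right) = \left(-3 - 5\right) \left(-12 + 3\right) \left(83 + \left(-3 - 5\right) \left(-12 + 3\right)\right) - \left(-1397 - 1302\right) = \left(-8\right) \left(-9\right) \left(83 - -72\right) - -2699 = 72 \left(83 + 72\right) + 2699 = 72 \cdot 155 + 2699 = 11160 + 2699 = 13859$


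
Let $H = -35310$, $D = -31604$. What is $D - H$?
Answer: $3706$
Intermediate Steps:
$D - H = -31604 - -35310 = -31604 + 35310 = 3706$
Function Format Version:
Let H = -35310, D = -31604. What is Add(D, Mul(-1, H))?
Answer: 3706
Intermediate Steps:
Add(D, Mul(-1, H)) = Add(-31604, Mul(-1, -35310)) = Add(-31604, 35310) = 3706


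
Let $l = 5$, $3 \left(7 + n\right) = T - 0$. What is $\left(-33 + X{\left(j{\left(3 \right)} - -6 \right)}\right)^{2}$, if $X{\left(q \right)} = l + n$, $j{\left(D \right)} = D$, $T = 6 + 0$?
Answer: $1089$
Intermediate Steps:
$T = 6$
$n = -5$ ($n = -7 + \frac{6 - 0}{3} = -7 + \frac{6 + 0}{3} = -7 + \frac{1}{3} \cdot 6 = -7 + 2 = -5$)
$X{\left(q \right)} = 0$ ($X{\left(q \right)} = 5 - 5 = 0$)
$\left(-33 + X{\left(j{\left(3 \right)} - -6 \right)}\right)^{2} = \left(-33 + 0\right)^{2} = \left(-33\right)^{2} = 1089$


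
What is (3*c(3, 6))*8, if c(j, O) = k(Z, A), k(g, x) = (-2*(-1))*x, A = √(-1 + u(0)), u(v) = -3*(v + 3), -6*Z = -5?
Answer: 48*I*√10 ≈ 151.79*I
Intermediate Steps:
Z = ⅚ (Z = -⅙*(-5) = ⅚ ≈ 0.83333)
u(v) = -9 - 3*v (u(v) = -3*(3 + v) = -9 - 3*v)
A = I*√10 (A = √(-1 + (-9 - 3*0)) = √(-1 + (-9 + 0)) = √(-1 - 9) = √(-10) = I*√10 ≈ 3.1623*I)
k(g, x) = 2*x
c(j, O) = 2*I*√10 (c(j, O) = 2*(I*√10) = 2*I*√10)
(3*c(3, 6))*8 = (3*(2*I*√10))*8 = (6*I*√10)*8 = 48*I*√10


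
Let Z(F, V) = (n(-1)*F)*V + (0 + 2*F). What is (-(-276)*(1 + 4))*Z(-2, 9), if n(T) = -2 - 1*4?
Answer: 143520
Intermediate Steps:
n(T) = -6 (n(T) = -2 - 4 = -6)
Z(F, V) = 2*F - 6*F*V (Z(F, V) = (-6*F)*V + (0 + 2*F) = -6*F*V + 2*F = 2*F - 6*F*V)
(-(-276)*(1 + 4))*Z(-2, 9) = (-(-276)*(1 + 4))*(2*(-2)*(1 - 3*9)) = (-(-276)*5)*(2*(-2)*(1 - 27)) = (-69*(-20))*(2*(-2)*(-26)) = 1380*104 = 143520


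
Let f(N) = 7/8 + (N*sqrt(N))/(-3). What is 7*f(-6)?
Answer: 49/8 + 14*I*sqrt(6) ≈ 6.125 + 34.293*I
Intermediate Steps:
f(N) = 7/8 - N**(3/2)/3 (f(N) = 7*(1/8) + N**(3/2)*(-1/3) = 7/8 - N**(3/2)/3)
7*f(-6) = 7*(7/8 - (-2)*I*sqrt(6)) = 7*(7/8 + 2*I*sqrt(6)) = 49/8 + 14*I*sqrt(6)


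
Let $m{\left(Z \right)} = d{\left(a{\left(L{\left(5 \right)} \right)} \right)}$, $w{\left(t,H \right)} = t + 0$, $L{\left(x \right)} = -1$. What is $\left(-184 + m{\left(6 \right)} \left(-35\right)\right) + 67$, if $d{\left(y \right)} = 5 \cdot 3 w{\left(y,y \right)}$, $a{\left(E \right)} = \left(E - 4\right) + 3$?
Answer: $933$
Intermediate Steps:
$w{\left(t,H \right)} = t$
$a{\left(E \right)} = -1 + E$ ($a{\left(E \right)} = \left(-4 + E\right) + 3 = -1 + E$)
$d{\left(y \right)} = 15 y$ ($d{\left(y \right)} = 5 \cdot 3 y = 15 y$)
$m{\left(Z \right)} = -30$ ($m{\left(Z \right)} = 15 \left(-1 - 1\right) = 15 \left(-2\right) = -30$)
$\left(-184 + m{\left(6 \right)} \left(-35\right)\right) + 67 = \left(-184 - -1050\right) + 67 = \left(-184 + 1050\right) + 67 = 866 + 67 = 933$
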